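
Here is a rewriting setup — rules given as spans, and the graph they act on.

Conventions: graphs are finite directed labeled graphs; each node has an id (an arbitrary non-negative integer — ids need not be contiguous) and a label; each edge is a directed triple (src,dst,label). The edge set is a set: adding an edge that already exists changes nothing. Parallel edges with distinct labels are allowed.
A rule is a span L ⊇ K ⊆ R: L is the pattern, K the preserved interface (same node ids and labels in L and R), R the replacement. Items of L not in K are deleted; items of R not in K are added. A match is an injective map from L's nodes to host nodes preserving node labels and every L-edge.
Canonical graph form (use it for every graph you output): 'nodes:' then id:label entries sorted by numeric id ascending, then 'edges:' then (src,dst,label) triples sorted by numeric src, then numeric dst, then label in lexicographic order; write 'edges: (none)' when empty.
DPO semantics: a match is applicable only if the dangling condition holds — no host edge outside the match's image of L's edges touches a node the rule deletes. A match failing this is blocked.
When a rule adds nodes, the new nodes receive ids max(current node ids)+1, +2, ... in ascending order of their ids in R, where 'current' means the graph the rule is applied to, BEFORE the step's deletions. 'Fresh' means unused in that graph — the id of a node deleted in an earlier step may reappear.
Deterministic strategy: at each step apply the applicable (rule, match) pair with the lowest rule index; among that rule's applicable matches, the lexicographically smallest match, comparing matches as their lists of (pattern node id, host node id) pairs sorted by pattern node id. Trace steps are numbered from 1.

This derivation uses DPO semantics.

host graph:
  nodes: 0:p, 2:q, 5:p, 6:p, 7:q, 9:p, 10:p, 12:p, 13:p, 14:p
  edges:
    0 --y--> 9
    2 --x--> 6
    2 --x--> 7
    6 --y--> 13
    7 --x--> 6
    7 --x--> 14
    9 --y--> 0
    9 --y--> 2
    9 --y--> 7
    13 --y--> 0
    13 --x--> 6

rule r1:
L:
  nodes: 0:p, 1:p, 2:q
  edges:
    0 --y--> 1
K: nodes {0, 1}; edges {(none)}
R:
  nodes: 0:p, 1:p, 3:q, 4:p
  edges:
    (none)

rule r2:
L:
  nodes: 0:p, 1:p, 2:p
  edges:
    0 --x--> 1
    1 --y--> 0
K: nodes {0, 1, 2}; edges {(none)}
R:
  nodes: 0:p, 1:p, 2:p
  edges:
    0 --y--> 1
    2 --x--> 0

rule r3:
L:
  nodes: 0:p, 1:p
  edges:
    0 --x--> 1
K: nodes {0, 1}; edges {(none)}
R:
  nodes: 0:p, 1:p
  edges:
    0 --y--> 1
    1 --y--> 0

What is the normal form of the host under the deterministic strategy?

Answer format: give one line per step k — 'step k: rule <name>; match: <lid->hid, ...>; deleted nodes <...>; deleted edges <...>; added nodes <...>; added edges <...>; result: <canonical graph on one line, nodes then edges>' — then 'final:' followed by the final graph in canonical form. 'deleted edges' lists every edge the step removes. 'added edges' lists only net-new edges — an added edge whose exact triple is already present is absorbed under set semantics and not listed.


step 1: rule r2; match: 0->13, 1->6, 2->0; deleted nodes (none); deleted edges (6,13,y); (13,6,x); added nodes (none); added edges (0,13,x); (13,6,y); result: nodes: 0:p, 2:q, 5:p, 6:p, 7:q, 9:p, 10:p, 12:p, 13:p, 14:p edges: (0,9,y); (0,13,x); (2,6,x); (2,7,x); (7,6,x); (7,14,x); (9,0,y); (9,2,y); (9,7,y); (13,0,y); (13,6,y)
step 2: rule r2; match: 0->0, 1->13, 2->5; deleted nodes (none); deleted edges (0,13,x); (13,0,y); added nodes (none); added edges (0,13,y); (5,0,x); result: nodes: 0:p, 2:q, 5:p, 6:p, 7:q, 9:p, 10:p, 12:p, 13:p, 14:p edges: (0,9,y); (0,13,y); (2,6,x); (2,7,x); (5,0,x); (7,6,x); (7,14,x); (9,0,y); (9,2,y); (9,7,y); (13,6,y)
step 3: rule r3; match: 0->5, 1->0; deleted nodes (none); deleted edges (5,0,x); added nodes (none); added edges (0,5,y); (5,0,y); result: nodes: 0:p, 2:q, 5:p, 6:p, 7:q, 9:p, 10:p, 12:p, 13:p, 14:p edges: (0,5,y); (0,9,y); (0,13,y); (2,6,x); (2,7,x); (5,0,y); (7,6,x); (7,14,x); (9,0,y); (9,2,y); (9,7,y); (13,6,y)
final:
nodes: 0:p, 2:q, 5:p, 6:p, 7:q, 9:p, 10:p, 12:p, 13:p, 14:p
edges: (0,5,y); (0,9,y); (0,13,y); (2,6,x); (2,7,x); (5,0,y); (7,6,x); (7,14,x); (9,0,y); (9,2,y); (9,7,y); (13,6,y)


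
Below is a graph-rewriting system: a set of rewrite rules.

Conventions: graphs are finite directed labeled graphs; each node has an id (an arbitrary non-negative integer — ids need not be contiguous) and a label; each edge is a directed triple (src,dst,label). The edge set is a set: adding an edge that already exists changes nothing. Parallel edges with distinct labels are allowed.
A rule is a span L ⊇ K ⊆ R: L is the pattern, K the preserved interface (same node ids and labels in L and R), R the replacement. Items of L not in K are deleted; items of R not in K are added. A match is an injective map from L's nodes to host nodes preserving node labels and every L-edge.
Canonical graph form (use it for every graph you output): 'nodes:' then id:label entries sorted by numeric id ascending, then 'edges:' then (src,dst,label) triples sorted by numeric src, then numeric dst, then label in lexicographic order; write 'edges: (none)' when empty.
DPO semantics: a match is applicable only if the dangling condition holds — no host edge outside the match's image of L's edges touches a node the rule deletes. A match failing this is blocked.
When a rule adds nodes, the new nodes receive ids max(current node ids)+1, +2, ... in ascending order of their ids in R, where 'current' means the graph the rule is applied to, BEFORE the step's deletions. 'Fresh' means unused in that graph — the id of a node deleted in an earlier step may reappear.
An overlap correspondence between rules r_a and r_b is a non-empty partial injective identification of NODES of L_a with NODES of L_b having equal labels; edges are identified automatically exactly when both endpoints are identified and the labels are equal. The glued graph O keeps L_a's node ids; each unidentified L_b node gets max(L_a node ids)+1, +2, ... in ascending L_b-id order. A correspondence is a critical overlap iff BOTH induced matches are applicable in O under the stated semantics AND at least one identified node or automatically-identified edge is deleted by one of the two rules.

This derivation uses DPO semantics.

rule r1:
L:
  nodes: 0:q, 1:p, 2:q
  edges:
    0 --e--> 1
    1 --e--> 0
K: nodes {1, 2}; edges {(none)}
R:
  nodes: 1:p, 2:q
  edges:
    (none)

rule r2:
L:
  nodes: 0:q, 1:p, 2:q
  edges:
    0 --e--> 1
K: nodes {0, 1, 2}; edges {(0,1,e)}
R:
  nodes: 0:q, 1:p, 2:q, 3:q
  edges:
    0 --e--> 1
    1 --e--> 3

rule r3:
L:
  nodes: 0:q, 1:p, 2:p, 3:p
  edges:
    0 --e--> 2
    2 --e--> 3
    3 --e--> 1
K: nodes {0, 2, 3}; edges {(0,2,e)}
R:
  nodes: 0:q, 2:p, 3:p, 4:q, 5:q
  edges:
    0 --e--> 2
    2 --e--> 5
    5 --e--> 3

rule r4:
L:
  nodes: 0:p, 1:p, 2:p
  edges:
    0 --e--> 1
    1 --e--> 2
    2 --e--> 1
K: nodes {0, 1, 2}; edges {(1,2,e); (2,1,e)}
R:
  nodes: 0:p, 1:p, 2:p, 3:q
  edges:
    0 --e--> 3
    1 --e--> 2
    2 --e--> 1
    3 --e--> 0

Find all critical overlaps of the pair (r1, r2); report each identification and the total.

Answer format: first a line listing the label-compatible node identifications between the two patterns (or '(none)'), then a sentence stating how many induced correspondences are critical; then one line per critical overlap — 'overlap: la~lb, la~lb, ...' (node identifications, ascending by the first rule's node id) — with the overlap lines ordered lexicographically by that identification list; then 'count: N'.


label-compatible node identifications between L(r1) and L(r2): 0~0, 0~2, 1~1, 2~0, 2~2
6 of the induced correspondences are critical overlaps of r1 and r2.
overlap: 0~0, 1~1
overlap: 0~0, 1~1, 2~2
overlap: 0~2
overlap: 0~2, 1~1
overlap: 0~2, 1~1, 2~0
overlap: 0~2, 2~0
count: 6


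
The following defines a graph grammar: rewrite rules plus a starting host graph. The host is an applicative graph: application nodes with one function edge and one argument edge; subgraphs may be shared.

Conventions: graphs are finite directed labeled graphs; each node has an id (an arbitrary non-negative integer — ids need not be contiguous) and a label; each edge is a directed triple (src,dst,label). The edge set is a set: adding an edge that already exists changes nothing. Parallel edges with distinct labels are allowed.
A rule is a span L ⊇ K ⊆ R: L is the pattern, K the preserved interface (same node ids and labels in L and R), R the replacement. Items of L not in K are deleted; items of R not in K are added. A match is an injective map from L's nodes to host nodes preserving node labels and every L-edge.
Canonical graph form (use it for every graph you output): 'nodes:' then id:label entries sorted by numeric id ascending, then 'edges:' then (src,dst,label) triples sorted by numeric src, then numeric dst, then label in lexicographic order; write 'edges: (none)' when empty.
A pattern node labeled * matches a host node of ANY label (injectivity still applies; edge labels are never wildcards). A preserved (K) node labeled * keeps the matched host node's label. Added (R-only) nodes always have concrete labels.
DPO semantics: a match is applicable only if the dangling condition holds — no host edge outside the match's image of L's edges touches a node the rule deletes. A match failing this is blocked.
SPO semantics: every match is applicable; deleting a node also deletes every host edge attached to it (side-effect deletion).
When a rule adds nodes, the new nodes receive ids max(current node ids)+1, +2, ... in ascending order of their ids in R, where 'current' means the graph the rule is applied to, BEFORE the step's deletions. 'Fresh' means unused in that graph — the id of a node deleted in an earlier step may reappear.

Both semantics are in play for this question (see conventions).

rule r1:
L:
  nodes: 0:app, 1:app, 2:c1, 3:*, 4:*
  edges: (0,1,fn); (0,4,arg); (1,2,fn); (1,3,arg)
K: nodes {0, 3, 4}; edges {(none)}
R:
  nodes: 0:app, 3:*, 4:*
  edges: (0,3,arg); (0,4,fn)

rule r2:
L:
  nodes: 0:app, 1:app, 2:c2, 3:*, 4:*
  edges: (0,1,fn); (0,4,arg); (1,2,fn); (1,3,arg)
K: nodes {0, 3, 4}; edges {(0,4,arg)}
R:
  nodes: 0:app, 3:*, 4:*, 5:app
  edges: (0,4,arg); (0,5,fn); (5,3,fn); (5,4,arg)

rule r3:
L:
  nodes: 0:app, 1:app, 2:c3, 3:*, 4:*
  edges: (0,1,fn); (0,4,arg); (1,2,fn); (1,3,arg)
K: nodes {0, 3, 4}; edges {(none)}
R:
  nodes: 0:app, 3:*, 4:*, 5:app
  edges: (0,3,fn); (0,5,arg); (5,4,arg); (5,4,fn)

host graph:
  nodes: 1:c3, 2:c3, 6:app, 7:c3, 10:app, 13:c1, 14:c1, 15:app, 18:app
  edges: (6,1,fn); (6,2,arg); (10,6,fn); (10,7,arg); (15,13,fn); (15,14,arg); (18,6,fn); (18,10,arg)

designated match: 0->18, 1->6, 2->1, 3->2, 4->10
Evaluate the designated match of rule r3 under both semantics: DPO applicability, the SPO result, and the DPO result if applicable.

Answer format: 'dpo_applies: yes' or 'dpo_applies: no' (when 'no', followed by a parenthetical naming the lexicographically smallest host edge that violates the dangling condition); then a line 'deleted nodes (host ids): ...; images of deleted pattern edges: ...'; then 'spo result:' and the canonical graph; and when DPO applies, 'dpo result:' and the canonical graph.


dpo_applies: no
(the rule deletes node 6, which keeps host edge (10,6,fn) outside the match image — the dangling condition fails, DPO blocks; SPO proceeds and side-deletes such edges)
deleted nodes (host ids): 1, 6; images of deleted pattern edges: (6,1,fn); (6,2,arg); (18,6,fn); (18,10,arg)
spo result:
nodes: 2:c3, 7:c3, 10:app, 13:c1, 14:c1, 15:app, 18:app, 19:app
edges: (10,7,arg); (15,13,fn); (15,14,arg); (18,2,fn); (18,19,arg); (19,10,arg); (19,10,fn)


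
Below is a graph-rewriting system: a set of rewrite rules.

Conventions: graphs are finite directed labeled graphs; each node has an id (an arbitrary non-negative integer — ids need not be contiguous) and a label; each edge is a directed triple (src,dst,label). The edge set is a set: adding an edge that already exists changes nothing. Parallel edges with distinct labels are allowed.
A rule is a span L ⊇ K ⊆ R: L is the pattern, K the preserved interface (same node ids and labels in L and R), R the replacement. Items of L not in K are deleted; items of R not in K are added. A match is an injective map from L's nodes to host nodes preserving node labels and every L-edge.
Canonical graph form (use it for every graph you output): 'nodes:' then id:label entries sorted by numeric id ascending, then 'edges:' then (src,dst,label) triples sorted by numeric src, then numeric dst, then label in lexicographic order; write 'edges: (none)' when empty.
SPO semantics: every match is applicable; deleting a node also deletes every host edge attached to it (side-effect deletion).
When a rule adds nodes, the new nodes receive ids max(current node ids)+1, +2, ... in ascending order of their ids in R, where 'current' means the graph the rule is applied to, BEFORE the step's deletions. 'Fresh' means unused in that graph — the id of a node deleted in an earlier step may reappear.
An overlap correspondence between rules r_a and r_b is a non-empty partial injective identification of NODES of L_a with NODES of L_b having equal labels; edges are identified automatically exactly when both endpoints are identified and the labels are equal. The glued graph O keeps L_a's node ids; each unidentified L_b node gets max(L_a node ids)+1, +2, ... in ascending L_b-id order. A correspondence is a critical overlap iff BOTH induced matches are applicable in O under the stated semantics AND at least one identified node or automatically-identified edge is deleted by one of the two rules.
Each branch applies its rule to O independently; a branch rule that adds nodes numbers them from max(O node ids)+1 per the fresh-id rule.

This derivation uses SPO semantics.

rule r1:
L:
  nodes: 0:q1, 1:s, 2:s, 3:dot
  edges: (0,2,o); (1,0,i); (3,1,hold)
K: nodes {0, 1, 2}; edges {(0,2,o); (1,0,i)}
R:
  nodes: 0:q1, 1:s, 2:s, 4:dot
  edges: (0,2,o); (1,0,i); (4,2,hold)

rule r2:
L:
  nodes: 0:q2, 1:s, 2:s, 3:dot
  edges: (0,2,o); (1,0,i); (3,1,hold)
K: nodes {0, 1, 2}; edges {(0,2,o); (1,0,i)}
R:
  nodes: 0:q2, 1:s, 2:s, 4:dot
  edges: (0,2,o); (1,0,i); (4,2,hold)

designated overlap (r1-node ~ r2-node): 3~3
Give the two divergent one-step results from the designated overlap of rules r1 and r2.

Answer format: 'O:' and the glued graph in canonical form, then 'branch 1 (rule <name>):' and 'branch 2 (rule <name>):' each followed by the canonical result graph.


O:
nodes: 0:q1, 1:s, 2:s, 3:dot, 4:q2, 5:s, 6:s
edges: (0,2,o); (1,0,i); (3,1,hold); (3,5,hold); (4,6,o); (5,4,i)
branch 1 (rule r1):
nodes: 0:q1, 1:s, 2:s, 4:q2, 5:s, 6:s, 7:dot
edges: (0,2,o); (1,0,i); (4,6,o); (5,4,i); (7,2,hold)
branch 2 (rule r2):
nodes: 0:q1, 1:s, 2:s, 4:q2, 5:s, 6:s, 7:dot
edges: (0,2,o); (1,0,i); (4,6,o); (5,4,i); (7,6,hold)


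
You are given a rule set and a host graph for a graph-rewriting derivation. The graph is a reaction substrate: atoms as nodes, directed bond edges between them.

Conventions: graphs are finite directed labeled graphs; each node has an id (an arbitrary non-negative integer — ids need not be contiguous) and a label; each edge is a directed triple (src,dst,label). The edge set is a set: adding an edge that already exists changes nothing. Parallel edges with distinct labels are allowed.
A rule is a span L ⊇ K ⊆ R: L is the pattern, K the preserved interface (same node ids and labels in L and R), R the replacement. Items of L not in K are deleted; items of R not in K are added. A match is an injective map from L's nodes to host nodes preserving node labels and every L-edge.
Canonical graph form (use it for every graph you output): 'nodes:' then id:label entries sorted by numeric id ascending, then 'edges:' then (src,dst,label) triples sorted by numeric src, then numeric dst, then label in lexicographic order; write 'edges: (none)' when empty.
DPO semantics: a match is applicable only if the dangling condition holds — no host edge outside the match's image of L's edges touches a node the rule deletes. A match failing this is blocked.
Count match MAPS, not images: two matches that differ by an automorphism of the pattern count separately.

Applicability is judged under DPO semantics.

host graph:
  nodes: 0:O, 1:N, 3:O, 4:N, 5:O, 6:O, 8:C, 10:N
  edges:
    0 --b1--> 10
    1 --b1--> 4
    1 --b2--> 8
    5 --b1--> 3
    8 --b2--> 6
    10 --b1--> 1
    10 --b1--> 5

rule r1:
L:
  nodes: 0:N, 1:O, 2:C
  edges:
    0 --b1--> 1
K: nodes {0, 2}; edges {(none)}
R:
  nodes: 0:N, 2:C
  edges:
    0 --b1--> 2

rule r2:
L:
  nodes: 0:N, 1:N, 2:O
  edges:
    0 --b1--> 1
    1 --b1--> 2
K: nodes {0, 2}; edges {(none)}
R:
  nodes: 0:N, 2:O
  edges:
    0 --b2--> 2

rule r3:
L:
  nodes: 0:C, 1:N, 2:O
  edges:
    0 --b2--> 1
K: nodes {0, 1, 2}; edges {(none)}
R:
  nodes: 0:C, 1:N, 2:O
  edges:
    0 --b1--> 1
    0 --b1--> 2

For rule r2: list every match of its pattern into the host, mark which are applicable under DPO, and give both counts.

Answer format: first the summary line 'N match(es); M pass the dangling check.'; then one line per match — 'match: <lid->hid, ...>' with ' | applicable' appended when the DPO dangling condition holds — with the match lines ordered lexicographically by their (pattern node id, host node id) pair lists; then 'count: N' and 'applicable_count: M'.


0 match(es); 0 pass the dangling check.
count: 0
applicable_count: 0


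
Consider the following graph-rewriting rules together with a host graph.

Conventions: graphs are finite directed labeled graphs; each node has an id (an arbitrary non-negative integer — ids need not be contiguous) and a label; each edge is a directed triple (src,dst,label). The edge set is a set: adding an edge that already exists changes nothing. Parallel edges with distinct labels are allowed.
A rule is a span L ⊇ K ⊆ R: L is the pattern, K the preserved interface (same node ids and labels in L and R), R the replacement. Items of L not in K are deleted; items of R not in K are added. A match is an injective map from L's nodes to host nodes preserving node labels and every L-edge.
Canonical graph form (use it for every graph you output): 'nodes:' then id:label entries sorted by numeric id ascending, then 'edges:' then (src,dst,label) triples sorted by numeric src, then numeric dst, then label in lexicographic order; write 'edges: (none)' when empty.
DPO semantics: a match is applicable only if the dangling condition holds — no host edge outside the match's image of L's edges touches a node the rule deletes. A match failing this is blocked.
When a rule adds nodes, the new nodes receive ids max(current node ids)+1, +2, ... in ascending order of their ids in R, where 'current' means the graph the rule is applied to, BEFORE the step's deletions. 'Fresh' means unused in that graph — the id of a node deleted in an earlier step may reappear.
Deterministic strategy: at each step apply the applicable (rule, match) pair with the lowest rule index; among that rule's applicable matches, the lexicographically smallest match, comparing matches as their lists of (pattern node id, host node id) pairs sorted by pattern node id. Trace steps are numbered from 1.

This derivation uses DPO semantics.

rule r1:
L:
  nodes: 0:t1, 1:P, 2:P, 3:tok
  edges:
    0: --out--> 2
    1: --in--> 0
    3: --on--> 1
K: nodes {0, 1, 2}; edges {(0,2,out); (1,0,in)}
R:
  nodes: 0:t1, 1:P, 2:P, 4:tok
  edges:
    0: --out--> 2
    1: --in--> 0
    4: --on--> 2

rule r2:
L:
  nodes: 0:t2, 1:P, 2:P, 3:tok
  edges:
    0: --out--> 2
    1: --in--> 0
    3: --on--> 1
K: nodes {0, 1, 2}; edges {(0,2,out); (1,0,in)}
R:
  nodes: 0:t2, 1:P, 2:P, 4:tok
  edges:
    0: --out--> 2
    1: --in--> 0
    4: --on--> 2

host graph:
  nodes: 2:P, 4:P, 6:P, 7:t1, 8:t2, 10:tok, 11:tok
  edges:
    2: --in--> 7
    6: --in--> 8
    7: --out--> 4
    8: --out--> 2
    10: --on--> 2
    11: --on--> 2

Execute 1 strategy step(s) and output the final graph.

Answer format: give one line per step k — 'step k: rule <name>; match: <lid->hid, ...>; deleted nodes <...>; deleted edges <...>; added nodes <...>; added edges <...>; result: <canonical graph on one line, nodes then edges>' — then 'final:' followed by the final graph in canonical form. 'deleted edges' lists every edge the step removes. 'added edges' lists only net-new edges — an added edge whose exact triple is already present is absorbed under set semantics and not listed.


step 1: rule r1; match: 0->7, 1->2, 2->4, 3->10; deleted nodes 10; deleted edges (10,2,on); added nodes 12; added edges (12,4,on); result: nodes: 2:P, 4:P, 6:P, 7:t1, 8:t2, 11:tok, 12:tok edges: (2,7,in); (6,8,in); (7,4,out); (8,2,out); (11,2,on); (12,4,on)
final:
nodes: 2:P, 4:P, 6:P, 7:t1, 8:t2, 11:tok, 12:tok
edges: (2,7,in); (6,8,in); (7,4,out); (8,2,out); (11,2,on); (12,4,on)


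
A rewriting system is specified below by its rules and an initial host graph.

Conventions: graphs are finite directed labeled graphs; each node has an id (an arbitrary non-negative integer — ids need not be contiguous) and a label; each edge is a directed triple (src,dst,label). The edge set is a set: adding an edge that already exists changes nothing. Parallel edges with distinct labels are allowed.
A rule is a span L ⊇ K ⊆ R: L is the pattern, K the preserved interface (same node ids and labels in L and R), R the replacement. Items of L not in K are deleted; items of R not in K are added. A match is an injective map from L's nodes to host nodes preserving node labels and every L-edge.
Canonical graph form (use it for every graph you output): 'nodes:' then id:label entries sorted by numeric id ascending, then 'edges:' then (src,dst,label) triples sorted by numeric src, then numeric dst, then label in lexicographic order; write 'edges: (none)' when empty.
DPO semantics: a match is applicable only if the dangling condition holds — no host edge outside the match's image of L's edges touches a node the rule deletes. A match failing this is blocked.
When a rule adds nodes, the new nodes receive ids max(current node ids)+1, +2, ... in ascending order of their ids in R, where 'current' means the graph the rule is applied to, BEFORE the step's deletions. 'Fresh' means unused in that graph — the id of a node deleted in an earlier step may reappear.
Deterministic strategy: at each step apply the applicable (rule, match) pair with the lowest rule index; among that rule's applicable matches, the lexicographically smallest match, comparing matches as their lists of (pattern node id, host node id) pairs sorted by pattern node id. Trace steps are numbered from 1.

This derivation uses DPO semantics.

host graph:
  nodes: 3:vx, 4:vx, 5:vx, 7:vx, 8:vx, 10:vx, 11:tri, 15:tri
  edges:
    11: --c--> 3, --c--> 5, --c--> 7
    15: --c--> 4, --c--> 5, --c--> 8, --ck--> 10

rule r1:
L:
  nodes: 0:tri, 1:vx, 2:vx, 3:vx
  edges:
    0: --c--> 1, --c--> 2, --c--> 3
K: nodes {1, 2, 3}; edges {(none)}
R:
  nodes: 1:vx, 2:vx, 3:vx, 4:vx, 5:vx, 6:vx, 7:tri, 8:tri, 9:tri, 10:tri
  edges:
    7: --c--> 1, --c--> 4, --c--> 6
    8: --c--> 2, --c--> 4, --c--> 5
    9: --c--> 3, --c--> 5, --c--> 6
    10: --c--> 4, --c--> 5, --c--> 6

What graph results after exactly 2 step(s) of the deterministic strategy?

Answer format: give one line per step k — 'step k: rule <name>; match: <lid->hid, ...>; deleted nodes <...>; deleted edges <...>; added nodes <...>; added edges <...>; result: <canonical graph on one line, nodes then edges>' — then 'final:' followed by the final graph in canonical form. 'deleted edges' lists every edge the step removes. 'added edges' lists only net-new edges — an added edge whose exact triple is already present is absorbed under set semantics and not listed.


step 1: rule r1; match: 0->11, 1->3, 2->5, 3->7; deleted nodes 11; deleted edges (11,3,c); (11,5,c); (11,7,c); added nodes 16, 17, 18, 19, 20, 21, 22; added edges (19,3,c); (19,16,c); (19,18,c); (20,5,c); (20,16,c); (20,17,c); (21,7,c); (21,17,c); (21,18,c); (22,16,c); (22,17,c); (22,18,c); result: nodes: 3:vx, 4:vx, 5:vx, 7:vx, 8:vx, 10:vx, 15:tri, 16:vx, 17:vx, 18:vx, 19:tri, 20:tri, 21:tri, 22:tri edges: (15,4,c); (15,5,c); (15,8,c); (15,10,ck); (19,3,c); (19,16,c); (19,18,c); (20,5,c); (20,16,c); (20,17,c); (21,7,c); (21,17,c); (21,18,c); (22,16,c); (22,17,c); (22,18,c)
step 2: rule r1; match: 0->19, 1->3, 2->16, 3->18; deleted nodes 19; deleted edges (19,3,c); (19,16,c); (19,18,c); added nodes 23, 24, 25, 26, 27, 28, 29; added edges (26,3,c); (26,23,c); (26,25,c); (27,16,c); (27,23,c); (27,24,c); (28,18,c); (28,24,c); (28,25,c); (29,23,c); (29,24,c); (29,25,c); result: nodes: 3:vx, 4:vx, 5:vx, 7:vx, 8:vx, 10:vx, 15:tri, 16:vx, 17:vx, 18:vx, 20:tri, 21:tri, 22:tri, 23:vx, 24:vx, 25:vx, 26:tri, 27:tri, 28:tri, 29:tri edges: (15,4,c); (15,5,c); (15,8,c); (15,10,ck); (20,5,c); (20,16,c); (20,17,c); (21,7,c); (21,17,c); (21,18,c); (22,16,c); (22,17,c); (22,18,c); (26,3,c); (26,23,c); (26,25,c); (27,16,c); (27,23,c); (27,24,c); (28,18,c); (28,24,c); (28,25,c); (29,23,c); (29,24,c); (29,25,c)
final:
nodes: 3:vx, 4:vx, 5:vx, 7:vx, 8:vx, 10:vx, 15:tri, 16:vx, 17:vx, 18:vx, 20:tri, 21:tri, 22:tri, 23:vx, 24:vx, 25:vx, 26:tri, 27:tri, 28:tri, 29:tri
edges: (15,4,c); (15,5,c); (15,8,c); (15,10,ck); (20,5,c); (20,16,c); (20,17,c); (21,7,c); (21,17,c); (21,18,c); (22,16,c); (22,17,c); (22,18,c); (26,3,c); (26,23,c); (26,25,c); (27,16,c); (27,23,c); (27,24,c); (28,18,c); (28,24,c); (28,25,c); (29,23,c); (29,24,c); (29,25,c)


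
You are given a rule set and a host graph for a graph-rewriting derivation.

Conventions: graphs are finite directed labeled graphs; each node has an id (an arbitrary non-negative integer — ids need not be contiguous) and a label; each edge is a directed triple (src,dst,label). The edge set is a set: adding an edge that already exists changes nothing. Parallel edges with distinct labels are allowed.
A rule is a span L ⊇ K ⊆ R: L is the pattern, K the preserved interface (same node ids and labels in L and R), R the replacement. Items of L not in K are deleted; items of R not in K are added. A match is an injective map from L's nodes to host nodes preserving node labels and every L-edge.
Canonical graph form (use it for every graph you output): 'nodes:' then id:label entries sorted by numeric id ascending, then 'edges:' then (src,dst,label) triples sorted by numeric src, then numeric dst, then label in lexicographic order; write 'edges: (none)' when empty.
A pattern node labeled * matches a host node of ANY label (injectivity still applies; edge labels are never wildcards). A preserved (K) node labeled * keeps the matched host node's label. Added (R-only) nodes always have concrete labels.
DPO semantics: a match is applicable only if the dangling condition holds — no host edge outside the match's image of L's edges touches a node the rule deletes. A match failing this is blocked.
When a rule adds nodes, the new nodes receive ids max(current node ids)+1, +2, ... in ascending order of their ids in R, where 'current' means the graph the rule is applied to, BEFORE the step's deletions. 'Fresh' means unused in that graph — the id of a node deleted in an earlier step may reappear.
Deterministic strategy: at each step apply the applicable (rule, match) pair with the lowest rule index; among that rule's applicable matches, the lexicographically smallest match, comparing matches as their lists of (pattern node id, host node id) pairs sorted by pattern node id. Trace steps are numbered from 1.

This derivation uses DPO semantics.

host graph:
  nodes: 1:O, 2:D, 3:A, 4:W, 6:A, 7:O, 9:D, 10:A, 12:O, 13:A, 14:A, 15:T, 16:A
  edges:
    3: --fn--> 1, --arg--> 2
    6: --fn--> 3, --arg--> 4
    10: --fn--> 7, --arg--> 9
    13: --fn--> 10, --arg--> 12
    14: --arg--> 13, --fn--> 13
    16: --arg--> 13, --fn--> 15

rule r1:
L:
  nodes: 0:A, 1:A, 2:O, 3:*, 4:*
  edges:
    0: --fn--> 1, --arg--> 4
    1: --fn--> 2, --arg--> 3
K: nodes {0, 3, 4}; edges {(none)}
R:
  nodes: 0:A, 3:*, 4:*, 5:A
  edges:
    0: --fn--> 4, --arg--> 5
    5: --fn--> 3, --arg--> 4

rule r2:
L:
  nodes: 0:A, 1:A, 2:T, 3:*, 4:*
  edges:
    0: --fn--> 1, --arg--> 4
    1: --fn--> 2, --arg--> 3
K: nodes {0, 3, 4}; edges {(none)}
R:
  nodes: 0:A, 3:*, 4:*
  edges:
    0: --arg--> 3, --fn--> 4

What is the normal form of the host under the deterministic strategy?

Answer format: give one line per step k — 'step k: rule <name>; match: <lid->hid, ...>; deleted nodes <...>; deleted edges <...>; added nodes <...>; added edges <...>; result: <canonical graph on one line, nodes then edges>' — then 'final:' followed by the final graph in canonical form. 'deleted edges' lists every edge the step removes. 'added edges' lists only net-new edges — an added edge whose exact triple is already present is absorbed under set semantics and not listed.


step 1: rule r1; match: 0->6, 1->3, 2->1, 3->2, 4->4; deleted nodes 1, 3; deleted edges (3,1,fn); (3,2,arg); (6,3,fn); (6,4,arg); added nodes 17; added edges (6,4,fn); (6,17,arg); (17,2,fn); (17,4,arg); result: nodes: 2:D, 4:W, 6:A, 7:O, 9:D, 10:A, 12:O, 13:A, 14:A, 15:T, 16:A, 17:A edges: (6,4,fn); (6,17,arg); (10,7,fn); (10,9,arg); (13,10,fn); (13,12,arg); (14,13,arg); (14,13,fn); (16,13,arg); (16,15,fn); (17,2,fn); (17,4,arg)
step 2: rule r1; match: 0->13, 1->10, 2->7, 3->9, 4->12; deleted nodes 7, 10; deleted edges (10,7,fn); (10,9,arg); (13,10,fn); (13,12,arg); added nodes 18; added edges (13,12,fn); (13,18,arg); (18,9,fn); (18,12,arg); result: nodes: 2:D, 4:W, 6:A, 9:D, 12:O, 13:A, 14:A, 15:T, 16:A, 17:A, 18:A edges: (6,4,fn); (6,17,arg); (13,12,fn); (13,18,arg); (14,13,arg); (14,13,fn); (16,13,arg); (16,15,fn); (17,2,fn); (17,4,arg); (18,9,fn); (18,12,arg)
final:
nodes: 2:D, 4:W, 6:A, 9:D, 12:O, 13:A, 14:A, 15:T, 16:A, 17:A, 18:A
edges: (6,4,fn); (6,17,arg); (13,12,fn); (13,18,arg); (14,13,arg); (14,13,fn); (16,13,arg); (16,15,fn); (17,2,fn); (17,4,arg); (18,9,fn); (18,12,arg)


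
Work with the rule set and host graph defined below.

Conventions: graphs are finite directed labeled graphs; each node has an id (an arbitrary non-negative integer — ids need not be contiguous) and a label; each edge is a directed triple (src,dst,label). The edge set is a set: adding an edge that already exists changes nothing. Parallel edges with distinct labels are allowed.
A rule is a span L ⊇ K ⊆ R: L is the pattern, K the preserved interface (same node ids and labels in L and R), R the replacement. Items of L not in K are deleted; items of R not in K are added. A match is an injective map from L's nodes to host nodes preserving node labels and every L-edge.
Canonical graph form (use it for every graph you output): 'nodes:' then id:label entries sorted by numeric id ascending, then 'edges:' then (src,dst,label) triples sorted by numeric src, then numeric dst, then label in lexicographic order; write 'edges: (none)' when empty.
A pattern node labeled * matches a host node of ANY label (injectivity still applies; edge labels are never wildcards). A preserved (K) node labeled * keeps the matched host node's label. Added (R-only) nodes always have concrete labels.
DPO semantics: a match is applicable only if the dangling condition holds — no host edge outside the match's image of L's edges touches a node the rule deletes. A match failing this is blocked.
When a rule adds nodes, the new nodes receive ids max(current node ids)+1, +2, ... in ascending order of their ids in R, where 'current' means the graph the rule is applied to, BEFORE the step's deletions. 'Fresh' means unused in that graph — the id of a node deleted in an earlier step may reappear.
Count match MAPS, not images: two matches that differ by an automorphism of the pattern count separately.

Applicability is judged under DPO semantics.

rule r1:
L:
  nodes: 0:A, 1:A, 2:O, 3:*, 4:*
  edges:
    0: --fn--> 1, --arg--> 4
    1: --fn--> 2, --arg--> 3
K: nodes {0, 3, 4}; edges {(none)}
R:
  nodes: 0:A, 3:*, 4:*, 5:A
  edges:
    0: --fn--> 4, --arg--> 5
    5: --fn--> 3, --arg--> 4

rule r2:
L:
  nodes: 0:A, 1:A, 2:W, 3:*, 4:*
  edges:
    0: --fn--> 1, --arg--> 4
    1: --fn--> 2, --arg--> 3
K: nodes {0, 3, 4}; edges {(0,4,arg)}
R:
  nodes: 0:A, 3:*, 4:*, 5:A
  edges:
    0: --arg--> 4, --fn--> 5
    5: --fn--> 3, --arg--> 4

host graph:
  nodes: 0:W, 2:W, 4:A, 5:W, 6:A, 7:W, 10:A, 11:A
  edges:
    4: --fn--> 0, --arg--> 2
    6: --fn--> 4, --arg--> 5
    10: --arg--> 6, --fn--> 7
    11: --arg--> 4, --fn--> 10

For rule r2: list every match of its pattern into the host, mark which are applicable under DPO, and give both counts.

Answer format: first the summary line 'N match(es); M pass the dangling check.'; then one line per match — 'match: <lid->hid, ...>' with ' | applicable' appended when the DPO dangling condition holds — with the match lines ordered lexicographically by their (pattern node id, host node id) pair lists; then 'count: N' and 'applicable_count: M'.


2 match(es); 1 pass the dangling check.
match: 0->6, 1->4, 2->0, 3->2, 4->5
match: 0->11, 1->10, 2->7, 3->6, 4->4 | applicable
count: 2
applicable_count: 1


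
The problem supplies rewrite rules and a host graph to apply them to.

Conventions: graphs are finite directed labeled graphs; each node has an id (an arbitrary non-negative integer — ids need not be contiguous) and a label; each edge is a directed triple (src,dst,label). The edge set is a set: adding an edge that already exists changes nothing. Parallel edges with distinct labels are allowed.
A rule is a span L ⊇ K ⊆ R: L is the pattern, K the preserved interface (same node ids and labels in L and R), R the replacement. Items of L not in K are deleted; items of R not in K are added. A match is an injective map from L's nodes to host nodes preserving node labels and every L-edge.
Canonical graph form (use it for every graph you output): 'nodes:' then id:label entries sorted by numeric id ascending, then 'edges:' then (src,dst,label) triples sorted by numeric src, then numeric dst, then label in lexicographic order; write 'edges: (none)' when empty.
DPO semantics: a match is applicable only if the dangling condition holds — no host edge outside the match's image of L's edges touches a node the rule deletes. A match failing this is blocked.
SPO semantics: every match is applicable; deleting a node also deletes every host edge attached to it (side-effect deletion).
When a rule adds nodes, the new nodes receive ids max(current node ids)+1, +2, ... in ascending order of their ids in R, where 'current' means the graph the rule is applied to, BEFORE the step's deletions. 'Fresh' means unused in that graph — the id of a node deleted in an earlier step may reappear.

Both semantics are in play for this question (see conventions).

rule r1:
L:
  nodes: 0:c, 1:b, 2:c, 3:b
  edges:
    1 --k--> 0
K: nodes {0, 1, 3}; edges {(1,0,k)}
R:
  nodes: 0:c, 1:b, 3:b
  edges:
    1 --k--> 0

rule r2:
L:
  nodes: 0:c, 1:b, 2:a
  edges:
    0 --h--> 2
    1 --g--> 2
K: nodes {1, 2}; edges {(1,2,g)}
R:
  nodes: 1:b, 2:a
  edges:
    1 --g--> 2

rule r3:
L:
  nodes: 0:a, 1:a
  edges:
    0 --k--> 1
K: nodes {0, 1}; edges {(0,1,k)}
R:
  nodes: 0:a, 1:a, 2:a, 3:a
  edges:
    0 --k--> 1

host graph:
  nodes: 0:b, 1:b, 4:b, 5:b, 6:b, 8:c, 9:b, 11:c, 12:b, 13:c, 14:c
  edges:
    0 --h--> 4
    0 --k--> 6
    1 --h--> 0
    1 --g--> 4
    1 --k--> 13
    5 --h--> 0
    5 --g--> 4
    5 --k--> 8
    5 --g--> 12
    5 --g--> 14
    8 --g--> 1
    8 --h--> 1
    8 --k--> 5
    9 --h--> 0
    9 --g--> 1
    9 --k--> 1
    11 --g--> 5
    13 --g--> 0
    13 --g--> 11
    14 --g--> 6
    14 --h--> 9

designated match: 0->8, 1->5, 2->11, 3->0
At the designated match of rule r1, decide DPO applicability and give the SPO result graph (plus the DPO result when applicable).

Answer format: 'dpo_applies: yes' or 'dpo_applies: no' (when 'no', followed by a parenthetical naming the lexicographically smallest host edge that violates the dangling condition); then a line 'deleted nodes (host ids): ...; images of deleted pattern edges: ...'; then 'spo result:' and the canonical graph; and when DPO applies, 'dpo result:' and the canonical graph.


dpo_applies: no
(the rule deletes node 11, which keeps host edge (11,5,g) outside the match image — the dangling condition fails, DPO blocks; SPO proceeds and side-deletes such edges)
deleted nodes (host ids): 11; images of deleted pattern edges: (none)
spo result:
nodes: 0:b, 1:b, 4:b, 5:b, 6:b, 8:c, 9:b, 12:b, 13:c, 14:c
edges: (0,4,h); (0,6,k); (1,0,h); (1,4,g); (1,13,k); (5,0,h); (5,4,g); (5,8,k); (5,12,g); (5,14,g); (8,1,g); (8,1,h); (8,5,k); (9,0,h); (9,1,g); (9,1,k); (13,0,g); (14,6,g); (14,9,h)


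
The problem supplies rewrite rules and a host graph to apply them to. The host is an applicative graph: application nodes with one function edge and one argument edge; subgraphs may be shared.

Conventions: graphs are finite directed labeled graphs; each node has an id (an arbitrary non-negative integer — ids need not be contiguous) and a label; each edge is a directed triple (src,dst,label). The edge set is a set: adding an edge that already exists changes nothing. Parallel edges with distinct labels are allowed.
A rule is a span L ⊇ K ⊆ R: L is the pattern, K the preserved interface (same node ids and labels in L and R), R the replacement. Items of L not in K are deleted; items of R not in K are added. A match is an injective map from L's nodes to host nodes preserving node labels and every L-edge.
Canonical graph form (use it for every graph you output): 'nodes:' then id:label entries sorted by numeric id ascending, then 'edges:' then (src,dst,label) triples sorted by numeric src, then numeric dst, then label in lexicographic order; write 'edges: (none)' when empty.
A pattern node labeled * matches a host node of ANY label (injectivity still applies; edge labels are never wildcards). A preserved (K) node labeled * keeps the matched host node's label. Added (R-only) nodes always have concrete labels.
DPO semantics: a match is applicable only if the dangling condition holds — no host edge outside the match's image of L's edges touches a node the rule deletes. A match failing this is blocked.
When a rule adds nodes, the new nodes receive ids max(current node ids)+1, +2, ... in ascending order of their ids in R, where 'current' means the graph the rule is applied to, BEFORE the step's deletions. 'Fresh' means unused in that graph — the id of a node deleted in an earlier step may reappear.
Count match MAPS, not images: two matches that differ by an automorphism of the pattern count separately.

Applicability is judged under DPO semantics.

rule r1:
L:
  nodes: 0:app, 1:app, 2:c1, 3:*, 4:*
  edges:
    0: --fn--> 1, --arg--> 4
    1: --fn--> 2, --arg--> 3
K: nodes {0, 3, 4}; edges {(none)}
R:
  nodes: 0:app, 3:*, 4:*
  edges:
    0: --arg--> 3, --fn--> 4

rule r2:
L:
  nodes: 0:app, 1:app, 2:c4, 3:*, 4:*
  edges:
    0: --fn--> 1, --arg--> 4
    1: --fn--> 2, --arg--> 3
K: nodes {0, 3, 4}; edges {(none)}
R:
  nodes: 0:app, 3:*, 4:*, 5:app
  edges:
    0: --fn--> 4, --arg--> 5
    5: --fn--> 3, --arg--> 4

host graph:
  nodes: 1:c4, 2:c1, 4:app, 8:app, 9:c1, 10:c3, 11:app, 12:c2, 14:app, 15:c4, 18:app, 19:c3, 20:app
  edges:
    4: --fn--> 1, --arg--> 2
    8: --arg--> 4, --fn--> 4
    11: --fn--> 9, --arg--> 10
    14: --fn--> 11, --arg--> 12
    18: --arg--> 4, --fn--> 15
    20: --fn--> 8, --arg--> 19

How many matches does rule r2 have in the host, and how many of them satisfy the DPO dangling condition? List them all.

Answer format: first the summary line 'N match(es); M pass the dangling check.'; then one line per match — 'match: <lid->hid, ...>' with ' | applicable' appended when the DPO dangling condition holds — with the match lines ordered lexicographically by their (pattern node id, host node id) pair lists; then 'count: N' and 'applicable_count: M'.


0 match(es); 0 pass the dangling check.
count: 0
applicable_count: 0


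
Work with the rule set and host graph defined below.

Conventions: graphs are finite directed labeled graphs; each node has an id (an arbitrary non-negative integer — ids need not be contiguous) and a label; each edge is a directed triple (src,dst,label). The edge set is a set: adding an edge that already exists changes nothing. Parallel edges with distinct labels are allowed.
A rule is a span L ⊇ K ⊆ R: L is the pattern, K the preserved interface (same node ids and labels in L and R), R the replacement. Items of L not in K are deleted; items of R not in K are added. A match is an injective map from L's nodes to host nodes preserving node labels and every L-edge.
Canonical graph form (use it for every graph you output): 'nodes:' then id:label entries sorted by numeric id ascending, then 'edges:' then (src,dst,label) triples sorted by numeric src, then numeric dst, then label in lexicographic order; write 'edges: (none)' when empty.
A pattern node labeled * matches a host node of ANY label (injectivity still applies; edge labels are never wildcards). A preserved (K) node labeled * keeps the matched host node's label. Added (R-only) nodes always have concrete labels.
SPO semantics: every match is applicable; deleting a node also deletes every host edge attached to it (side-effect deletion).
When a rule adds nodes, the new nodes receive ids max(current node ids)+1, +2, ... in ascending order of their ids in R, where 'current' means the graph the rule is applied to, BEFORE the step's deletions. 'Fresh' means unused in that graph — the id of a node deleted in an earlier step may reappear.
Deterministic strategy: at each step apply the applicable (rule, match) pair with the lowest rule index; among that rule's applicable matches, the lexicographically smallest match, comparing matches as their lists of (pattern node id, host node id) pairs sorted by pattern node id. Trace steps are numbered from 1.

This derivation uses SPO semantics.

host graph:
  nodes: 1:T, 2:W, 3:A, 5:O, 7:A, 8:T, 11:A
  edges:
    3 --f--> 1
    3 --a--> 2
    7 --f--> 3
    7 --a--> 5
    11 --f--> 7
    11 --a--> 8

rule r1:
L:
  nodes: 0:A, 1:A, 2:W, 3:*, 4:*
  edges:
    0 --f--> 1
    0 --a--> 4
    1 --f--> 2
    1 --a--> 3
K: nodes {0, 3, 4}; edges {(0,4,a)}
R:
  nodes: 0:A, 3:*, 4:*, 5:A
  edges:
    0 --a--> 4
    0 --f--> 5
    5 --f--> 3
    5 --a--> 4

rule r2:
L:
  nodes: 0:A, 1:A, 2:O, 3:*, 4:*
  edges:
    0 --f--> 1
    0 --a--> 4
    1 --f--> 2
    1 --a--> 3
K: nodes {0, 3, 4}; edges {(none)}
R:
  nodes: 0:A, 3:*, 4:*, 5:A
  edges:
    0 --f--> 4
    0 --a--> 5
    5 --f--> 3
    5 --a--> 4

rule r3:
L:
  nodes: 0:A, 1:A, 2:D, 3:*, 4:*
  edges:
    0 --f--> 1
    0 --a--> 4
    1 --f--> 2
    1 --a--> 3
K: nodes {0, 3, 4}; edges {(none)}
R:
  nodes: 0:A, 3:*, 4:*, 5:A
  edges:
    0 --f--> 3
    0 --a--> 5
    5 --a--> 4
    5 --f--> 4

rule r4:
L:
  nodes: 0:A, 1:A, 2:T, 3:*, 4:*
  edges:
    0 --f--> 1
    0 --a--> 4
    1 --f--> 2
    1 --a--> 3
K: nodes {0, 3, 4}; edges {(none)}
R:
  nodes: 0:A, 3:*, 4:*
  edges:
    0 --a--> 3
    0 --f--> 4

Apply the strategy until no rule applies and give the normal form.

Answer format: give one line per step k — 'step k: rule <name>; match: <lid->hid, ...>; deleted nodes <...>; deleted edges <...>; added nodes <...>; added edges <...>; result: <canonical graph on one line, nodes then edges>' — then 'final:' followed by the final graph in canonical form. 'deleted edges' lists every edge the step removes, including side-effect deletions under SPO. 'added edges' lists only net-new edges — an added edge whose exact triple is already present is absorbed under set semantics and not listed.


step 1: rule r4; match: 0->7, 1->3, 2->1, 3->2, 4->5; deleted nodes 1, 3; deleted edges (3,1,f); (3,2,a); (7,3,f); (7,5,a); added nodes (none); added edges (7,2,a); (7,5,f); result: nodes: 2:W, 5:O, 7:A, 8:T, 11:A edges: (7,2,a); (7,5,f); (11,7,f); (11,8,a)
step 2: rule r2; match: 0->11, 1->7, 2->5, 3->2, 4->8; deleted nodes 5, 7; deleted edges (7,2,a); (7,5,f); (11,7,f); (11,8,a); added nodes 12; added edges (11,8,f); (11,12,a); (12,2,f); (12,8,a); result: nodes: 2:W, 8:T, 11:A, 12:A edges: (11,8,f); (11,12,a); (12,2,f); (12,8,a)
final:
nodes: 2:W, 8:T, 11:A, 12:A
edges: (11,8,f); (11,12,a); (12,2,f); (12,8,a)
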